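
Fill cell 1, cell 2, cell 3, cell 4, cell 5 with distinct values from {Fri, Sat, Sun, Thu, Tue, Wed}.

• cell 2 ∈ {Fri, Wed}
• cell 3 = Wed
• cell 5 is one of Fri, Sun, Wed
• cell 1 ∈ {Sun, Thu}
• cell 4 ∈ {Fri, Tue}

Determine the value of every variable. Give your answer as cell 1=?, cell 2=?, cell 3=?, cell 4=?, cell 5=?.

cell 1=Thu, cell 2=Fri, cell 3=Wed, cell 4=Tue, cell 5=Sun

cell 3 has just one choice, so cell 3 = Wed. Remove Wed from cell 2, cell 5.
That leaves cell 2 = Fri. Remove Fri from cell 4, cell 5.
That leaves cell 4 = Tue.
That leaves cell 5 = Sun. Eliminate Sun elsewhere: cell 1.
cell 1's domain is down to {Thu}, so cell 1 = Thu.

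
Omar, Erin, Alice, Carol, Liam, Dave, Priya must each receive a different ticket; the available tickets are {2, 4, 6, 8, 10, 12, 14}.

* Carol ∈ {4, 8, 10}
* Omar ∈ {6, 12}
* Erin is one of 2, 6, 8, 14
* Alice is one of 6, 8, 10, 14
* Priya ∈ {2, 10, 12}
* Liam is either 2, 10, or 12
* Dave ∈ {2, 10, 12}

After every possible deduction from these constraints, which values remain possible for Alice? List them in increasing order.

The 7 variables together cover exactly {2, 4, 6, 8, 10, 12, 14} — 7 values for 7 variables — and 4 appears only in Carol's list, so Carol = 4.
Liam, Dave, Priya share exactly the 3 values {2, 10, 12}; by pigeonhole those values go to them, so strike 2, 10, 12 from Omar, Erin, Alice.
Omar's domain is down to {6}, so Omar = 6. Remove 6 from Erin, Alice.
No further eliminations apply; Alice can still be any of 8, 14.

8, 14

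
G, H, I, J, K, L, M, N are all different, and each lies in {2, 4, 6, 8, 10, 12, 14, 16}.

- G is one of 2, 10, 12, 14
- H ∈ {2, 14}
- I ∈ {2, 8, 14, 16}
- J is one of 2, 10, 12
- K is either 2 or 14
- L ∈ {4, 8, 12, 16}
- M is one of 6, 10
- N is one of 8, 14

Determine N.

8

Among the 8 variables, 4 fits only L (and all 8 values in {2, 4, 6, 8, 10, 12, 14, 16} must be used), so L = 4.
The 7 still-open variables together cover exactly {2, 6, 8, 10, 12, 14, 16} — 7 values for 7 variables — and 6 appears only in M's list, so M = 6.
The 6 still-open variables draw from only 6 values {2, 8, 10, 12, 14, 16}, so each is used; only I can be 16, hence I = 16.
The 5 still-open variables together cover exactly {2, 8, 10, 12, 14} — 5 values for 5 variables — and 8 appears only in N's list, so N = 8.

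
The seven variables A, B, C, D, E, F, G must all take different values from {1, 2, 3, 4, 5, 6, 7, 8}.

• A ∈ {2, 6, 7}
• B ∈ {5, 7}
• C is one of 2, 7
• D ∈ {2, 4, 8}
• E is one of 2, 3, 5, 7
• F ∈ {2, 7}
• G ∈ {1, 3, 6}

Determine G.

1

C and F between them cover only {2, 7} — a naked pair. Remove those values from A, B, D, E.
That leaves A = 6. So G can't be 6.
That leaves B = 5. Strike 5 from E.
E's domain is down to {3}, so E = 3. Strike 3 from G.
So G = 1.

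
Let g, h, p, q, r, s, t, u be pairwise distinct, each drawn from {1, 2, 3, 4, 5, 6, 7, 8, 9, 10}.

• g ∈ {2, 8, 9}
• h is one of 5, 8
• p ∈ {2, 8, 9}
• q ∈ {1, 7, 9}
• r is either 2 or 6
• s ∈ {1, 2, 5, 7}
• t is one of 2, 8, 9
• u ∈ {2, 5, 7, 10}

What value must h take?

The 8 variables draw from only 8 values {1, 2, 5, 6, 7, 8, 9, 10}, so each is used; only r can be 6, hence r = 6.
Among the 7 still-open variables, 10 fits only u (and all 7 values in {1, 2, 5, 7, 8, 9, 10} must be used), so u = 10.
g, p, t between them cover only {2, 8, 9} — a naked triple. Remove those values from h, q, s.
So h = 5.

5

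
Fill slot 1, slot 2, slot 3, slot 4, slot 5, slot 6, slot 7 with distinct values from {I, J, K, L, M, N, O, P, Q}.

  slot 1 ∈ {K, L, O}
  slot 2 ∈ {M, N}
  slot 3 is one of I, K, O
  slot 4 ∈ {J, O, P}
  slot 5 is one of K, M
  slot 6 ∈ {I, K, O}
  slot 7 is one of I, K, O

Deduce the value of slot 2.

N

slot 3, slot 6, slot 7 between them cover only {I, K, O} — a naked triple. Remove those values from slot 1, slot 4, slot 5.
slot 1 must be L (only option left).
slot 5 must be M (only option left). Strike M from slot 2.
So slot 2 = N.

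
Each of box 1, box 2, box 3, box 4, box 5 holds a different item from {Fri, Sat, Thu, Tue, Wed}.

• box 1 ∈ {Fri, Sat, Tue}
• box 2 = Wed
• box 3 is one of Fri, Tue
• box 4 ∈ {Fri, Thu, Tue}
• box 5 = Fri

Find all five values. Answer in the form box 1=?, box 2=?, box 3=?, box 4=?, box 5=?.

box 2's domain is down to {Wed}, so box 2 = Wed.
box 5 must be Fri (only option left). Remove Fri from box 1, box 3, box 4.
box 3 must be Tue (only option left). Eliminate Tue elsewhere: box 1, box 4.
box 4's domain is down to {Thu}, so box 4 = Thu.
box 1 has just one choice, so box 1 = Sat.

box 1=Sat, box 2=Wed, box 3=Tue, box 4=Thu, box 5=Fri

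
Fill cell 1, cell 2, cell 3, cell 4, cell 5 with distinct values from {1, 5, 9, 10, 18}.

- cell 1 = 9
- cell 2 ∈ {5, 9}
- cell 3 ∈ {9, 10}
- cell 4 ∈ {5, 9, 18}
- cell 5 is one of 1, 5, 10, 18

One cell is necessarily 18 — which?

cell 1 must be 9 (only option left). Eliminate 9 elsewhere: cell 2, cell 3, cell 4.
cell 2's domain is down to {5}, so cell 2 = 5. Remove 5 from cell 4, cell 5.
So 18 goes to cell 4.

cell 4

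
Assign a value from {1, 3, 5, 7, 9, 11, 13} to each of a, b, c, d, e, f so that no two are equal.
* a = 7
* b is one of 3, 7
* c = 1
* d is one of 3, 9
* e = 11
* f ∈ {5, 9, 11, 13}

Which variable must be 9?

a must be 7 (only option left). Remove 7 from b.
b's domain is down to {3}, so b = 3. Remove 3 from d.
So 9 goes to d.

d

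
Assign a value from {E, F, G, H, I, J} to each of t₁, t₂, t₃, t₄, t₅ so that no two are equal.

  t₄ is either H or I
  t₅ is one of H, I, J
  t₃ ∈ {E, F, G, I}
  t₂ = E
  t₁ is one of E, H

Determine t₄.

t₂ must be E (only option left). Strike E from t₁, t₃.
t₁ has just one choice, so t₁ = H. So t₄, t₅ can't be H.
So t₄ = I.

I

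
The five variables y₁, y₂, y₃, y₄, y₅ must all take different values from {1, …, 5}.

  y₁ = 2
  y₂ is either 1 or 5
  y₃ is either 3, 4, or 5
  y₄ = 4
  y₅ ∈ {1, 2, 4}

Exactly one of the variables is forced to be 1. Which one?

y₁ has just one choice, so y₁ = 2. Eliminate 2 elsewhere: y₅.
y₄ has just one choice, so y₄ = 4. Strike 4 from y₃, y₅.
So 1 goes to y₅.

y₅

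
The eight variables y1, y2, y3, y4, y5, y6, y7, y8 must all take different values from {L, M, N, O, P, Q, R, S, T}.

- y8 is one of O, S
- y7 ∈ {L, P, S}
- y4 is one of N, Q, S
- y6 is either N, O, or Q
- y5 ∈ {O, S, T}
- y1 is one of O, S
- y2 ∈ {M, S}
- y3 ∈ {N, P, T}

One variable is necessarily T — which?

y5

The 8 variables draw from only 8 values {L, M, N, O, P, Q, S, T}, so each is used; only y7 can be L, hence y7 = L.
Among the 7 still-open variables, M fits only y2 (and all 7 values in {M, N, O, P, Q, S, T} must be used), so y2 = M.
Among the 6 still-open variables, P fits only y3 (and all 6 values in {N, O, P, Q, S, T} must be used), so y3 = P.
The 5 still-open variables draw from only 5 values {N, O, Q, S, T}, so each is used; only y5 can be T, hence y5 = T.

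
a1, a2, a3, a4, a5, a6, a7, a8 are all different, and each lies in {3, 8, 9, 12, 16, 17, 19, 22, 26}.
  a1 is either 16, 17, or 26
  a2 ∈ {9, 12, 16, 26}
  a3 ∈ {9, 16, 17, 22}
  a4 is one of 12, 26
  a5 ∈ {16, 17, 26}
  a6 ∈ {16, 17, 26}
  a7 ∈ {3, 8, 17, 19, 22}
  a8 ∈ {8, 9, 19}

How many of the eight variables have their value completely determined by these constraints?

3

The 3 variables a1, a5, a6 are confined to {16, 17, 26}, which locks those values in; drop them from a2, a3, a4, a7.
a4 has just one choice, so a4 = 12. Eliminate 12 elsewhere: a2.
a2 must be 9 (only option left). Eliminate 9 elsewhere: a3, a8.
a3's domain is down to {22}, so a3 = 22. So a7 can't be 22.
Determined: a2=9, a3=22, a4=12. The other variables each still have more than one consistent value. That makes 3.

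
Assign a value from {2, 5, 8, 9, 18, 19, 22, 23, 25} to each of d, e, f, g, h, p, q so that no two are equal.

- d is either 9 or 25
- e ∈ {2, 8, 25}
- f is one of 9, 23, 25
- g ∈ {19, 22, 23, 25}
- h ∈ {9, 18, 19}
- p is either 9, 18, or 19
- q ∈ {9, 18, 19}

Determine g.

h, p, q share exactly the 3 values {9, 18, 19}; by pigeonhole those values go to them, so strike 9, 18, 19 from d, f, g.
d's domain is down to {25}, so d = 25. Remove 25 from e, f, g.
That leaves f = 23. So g can't be 23.
So g = 22.

22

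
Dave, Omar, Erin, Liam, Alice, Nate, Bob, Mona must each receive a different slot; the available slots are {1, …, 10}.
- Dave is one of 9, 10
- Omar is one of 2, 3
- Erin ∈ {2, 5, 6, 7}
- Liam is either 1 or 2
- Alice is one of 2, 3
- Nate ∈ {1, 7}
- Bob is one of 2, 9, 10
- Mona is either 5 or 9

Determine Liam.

The 8 variables together cover exactly {1, 2, 3, 5, 6, 7, 9, 10} — 8 values for 8 variables — and 6 appears only in Erin's list, so Erin = 6.
The 7 still-open variables draw from only 7 values {1, 2, 3, 5, 7, 9, 10}, so each is used; only Mona can be 5, hence Mona = 5.
The 6 still-open variables draw from only 6 values {1, 2, 3, 7, 9, 10}, so each is used; only Nate can be 7, hence Nate = 7.
The 5 still-open variables together cover exactly {1, 2, 3, 9, 10} — 5 values for 5 variables — and 1 appears only in Liam's list, so Liam = 1.

1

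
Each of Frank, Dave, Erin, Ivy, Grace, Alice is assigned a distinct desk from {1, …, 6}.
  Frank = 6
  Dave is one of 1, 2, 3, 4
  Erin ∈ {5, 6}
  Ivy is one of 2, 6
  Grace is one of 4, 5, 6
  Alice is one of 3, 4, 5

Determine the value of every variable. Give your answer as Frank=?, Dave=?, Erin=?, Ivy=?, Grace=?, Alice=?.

Frank's domain is down to {6}, so Frank = 6. Strike 6 from Erin, Ivy, Grace.
Erin must be 5 (only option left). Remove 5 from Grace, Alice.
Ivy's domain is down to {2}, so Ivy = 2. So Dave can't be 2.
Grace has just one choice, so Grace = 4. Strike 4 from Dave, Alice.
That leaves Alice = 3. So Dave can't be 3.
Dave has just one choice, so Dave = 1.

Frank=6, Dave=1, Erin=5, Ivy=2, Grace=4, Alice=3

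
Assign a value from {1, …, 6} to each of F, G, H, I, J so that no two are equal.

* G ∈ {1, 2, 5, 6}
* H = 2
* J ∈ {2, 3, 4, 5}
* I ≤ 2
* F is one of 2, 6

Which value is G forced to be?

H's domain is down to {2}, so H = 2. So F, G, I, J can't be 2.
That leaves I = 1. Strike 1 from G.
That leaves F = 6. Remove 6 from G.
So G = 5.

5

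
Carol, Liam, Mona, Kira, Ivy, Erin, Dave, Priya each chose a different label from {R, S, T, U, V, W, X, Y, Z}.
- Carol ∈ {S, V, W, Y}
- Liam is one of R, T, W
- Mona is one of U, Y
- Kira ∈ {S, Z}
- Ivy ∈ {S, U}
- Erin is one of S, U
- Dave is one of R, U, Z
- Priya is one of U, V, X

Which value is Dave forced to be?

Ivy and Erin between them cover only {S, U} — a naked pair. Remove those values from Carol, Mona, Kira, Dave, Priya.
Mona must be Y (only option left). Remove Y from Carol.
That leaves Kira = Z. Remove Z from Dave.
So Dave = R.

R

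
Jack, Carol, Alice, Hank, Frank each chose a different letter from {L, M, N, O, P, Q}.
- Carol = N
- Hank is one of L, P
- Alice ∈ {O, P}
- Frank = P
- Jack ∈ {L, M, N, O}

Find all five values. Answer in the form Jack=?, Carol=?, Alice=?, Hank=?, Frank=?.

Jack=M, Carol=N, Alice=O, Hank=L, Frank=P

Carol's domain is down to {N}, so Carol = N. Strike N from Jack.
Frank's domain is down to {P}, so Frank = P. Remove P from Alice, Hank.
That leaves Alice = O. Strike O from Jack.
That leaves Hank = L. Remove L from Jack.
That leaves Jack = M.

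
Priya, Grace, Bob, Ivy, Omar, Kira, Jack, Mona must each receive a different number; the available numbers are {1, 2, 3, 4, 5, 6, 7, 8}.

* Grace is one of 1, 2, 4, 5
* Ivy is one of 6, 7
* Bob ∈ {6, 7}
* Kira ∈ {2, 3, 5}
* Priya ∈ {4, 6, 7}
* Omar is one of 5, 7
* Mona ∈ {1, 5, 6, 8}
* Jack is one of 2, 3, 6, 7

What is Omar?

5

The 8 variables together cover exactly {1, 2, 3, 4, 5, 6, 7, 8} — 8 values for 8 variables — and 8 appears only in Mona's list, so Mona = 8.
Among the 7 still-open variables, 1 fits only Grace (and all 7 values in {1, 2, 3, 4, 5, 6, 7} must be used), so Grace = 1.
The 6 still-open variables draw from only 6 values {2, 3, 4, 5, 6, 7}, so each is used; only Priya can be 4, hence Priya = 4.
The 2 variables Bob and Ivy are confined to {6, 7}, which locks those values in; drop them from Omar, Jack.
So Omar = 5.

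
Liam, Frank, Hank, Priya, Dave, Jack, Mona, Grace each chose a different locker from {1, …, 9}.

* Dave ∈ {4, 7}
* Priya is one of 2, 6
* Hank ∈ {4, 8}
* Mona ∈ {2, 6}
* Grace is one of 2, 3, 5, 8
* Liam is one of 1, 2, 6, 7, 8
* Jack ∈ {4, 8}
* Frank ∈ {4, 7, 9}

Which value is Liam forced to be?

Hank and Jack share exactly the 2 values {4, 8}; by pigeonhole those values go to them, so strike 4, 8 from Liam, Frank, Dave, Grace.
Dave has just one choice, so Dave = 7. Strike 7 from Liam, Frank.
Frank's domain is down to {9}, so Frank = 9.
Priya and Mona share exactly the 2 values {2, 6}; by pigeonhole those values go to them, so strike 2, 6 from Liam, Grace.
So Liam = 1.

1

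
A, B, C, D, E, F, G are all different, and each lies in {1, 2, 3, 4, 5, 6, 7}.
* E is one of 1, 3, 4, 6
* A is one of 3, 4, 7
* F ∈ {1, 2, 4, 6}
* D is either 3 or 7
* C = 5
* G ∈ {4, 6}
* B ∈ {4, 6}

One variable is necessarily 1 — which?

C has just one choice, so C = 5.
The 6 still-open variables draw from only 6 values {1, 2, 3, 4, 6, 7}, so each is used; only F can be 2, hence F = 2.
The 5 still-open variables together cover exactly {1, 3, 4, 6, 7} — 5 values for 5 variables — and 1 appears only in E's list, so E = 1.

E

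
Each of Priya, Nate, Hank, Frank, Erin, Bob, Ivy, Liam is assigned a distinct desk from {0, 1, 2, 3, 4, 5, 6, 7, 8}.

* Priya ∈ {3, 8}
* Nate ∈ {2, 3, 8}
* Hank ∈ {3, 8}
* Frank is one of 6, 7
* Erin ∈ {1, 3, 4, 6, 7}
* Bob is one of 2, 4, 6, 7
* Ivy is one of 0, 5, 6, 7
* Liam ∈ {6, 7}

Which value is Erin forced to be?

1

Priya and Hank share exactly the 2 values {3, 8}; by pigeonhole those values go to them, so strike 3, 8 from Nate, Erin.
Nate's domain is down to {2}, so Nate = 2. Strike 2 from Bob.
Frank and Liam share exactly the 2 values {6, 7}; by pigeonhole those values go to them, so strike 6, 7 from Erin, Bob, Ivy.
Bob has just one choice, so Bob = 4. Remove 4 from Erin.
So Erin = 1.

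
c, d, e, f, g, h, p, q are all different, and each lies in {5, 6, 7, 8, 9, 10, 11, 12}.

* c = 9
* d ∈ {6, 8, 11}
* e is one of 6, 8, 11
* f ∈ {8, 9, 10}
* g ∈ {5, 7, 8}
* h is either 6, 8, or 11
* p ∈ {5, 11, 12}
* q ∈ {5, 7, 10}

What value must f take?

10

c's domain is down to {9}, so c = 9. Remove 9 from f.
The 7 still-open variables draw from only 7 values {5, 6, 7, 8, 10, 11, 12}, so each is used; only p can be 12, hence p = 12.
d, e, h between them cover only {6, 8, 11} — a naked triple. Remove those values from f, g.
So f = 10.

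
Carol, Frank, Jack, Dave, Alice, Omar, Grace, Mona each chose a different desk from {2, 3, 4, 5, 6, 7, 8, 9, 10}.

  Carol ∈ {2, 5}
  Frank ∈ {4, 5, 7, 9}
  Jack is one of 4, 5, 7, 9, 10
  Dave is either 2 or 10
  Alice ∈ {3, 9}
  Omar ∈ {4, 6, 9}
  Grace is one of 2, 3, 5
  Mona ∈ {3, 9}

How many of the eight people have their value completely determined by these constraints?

2

Among the 8 variables, 6 fits only Omar (and all 8 values in {2, 3, 4, 5, 6, 7, 9, 10} must be used), so Omar = 6.
Alice and Mona between them cover only {3, 9} — a naked pair. Remove those values from Frank, Jack, Grace.
The 2 variables Carol and Grace are confined to {2, 5}, which locks those values in; drop them from Frank, Jack, Dave.
That leaves Dave = 10. Remove 10 from Jack.
Determined: Dave=10, Omar=6. The other people each still have more than one consistent value. That makes 2.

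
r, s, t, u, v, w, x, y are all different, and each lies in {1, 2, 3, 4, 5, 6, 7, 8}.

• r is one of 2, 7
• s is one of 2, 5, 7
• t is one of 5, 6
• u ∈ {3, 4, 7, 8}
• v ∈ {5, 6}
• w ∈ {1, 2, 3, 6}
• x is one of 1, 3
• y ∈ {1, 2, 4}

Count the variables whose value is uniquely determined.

2

The 8 variables together cover exactly {1, 2, 3, 4, 5, 6, 7, 8} — 8 values for 8 variables — and 8 appears only in u's list, so u = 8.
Among the 7 still-open variables, 4 fits only y (and all 7 values in {1, 2, 3, 4, 5, 6, 7} must be used), so y = 4.
t and v share exactly the 2 values {5, 6}; by pigeonhole those values go to them, so strike 5, 6 from s, w.
r and s between them cover only {2, 7} — a naked pair. Remove those values from w.
Determined: u=8, y=4. The other variables each still have more than one consistent value. That makes 2.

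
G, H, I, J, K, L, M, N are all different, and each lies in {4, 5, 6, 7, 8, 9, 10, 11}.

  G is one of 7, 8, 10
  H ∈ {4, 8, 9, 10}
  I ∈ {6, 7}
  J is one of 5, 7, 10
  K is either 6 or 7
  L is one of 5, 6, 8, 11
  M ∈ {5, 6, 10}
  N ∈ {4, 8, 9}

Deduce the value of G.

The 8 variables together cover exactly {4, 5, 6, 7, 8, 9, 10, 11} — 8 values for 8 variables — and 11 appears only in L's list, so L = 11.
I and K between them cover only {6, 7} — a naked pair. Remove those values from G, J, M.
J and M between them cover only {5, 10} — a naked pair. Remove those values from G, H.
So G = 8.

8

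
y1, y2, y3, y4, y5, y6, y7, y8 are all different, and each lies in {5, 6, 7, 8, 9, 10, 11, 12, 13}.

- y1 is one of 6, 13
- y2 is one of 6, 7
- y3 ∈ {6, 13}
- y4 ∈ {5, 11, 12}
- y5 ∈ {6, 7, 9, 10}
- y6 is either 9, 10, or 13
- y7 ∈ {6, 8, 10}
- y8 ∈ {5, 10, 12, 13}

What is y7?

y1 and y3 share exactly the 2 values {6, 13}; by pigeonhole those values go to them, so strike 6, 13 from y2, y5, y6, y7, y8.
y2's domain is down to {7}, so y2 = 7. Remove 7 from y5.
The 2 variables y5 and y6 are confined to {9, 10}, which locks those values in; drop them from y7, y8.
So y7 = 8.

8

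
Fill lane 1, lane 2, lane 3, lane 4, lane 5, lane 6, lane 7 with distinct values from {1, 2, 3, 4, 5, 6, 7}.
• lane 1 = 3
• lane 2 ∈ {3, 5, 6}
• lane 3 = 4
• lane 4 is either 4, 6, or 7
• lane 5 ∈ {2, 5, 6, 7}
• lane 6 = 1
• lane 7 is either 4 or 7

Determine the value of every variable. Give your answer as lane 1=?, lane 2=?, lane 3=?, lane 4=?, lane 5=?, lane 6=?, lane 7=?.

lane 1's domain is down to {3}, so lane 1 = 3. So lane 2 can't be 3.
lane 3 must be 4 (only option left). Remove 4 from lane 4, lane 7.
lane 6's domain is down to {1}, so lane 6 = 1.
lane 7 must be 7 (only option left). So lane 4, lane 5 can't be 7.
lane 4 has just one choice, so lane 4 = 6. So lane 2, lane 5 can't be 6.
lane 2's domain is down to {5}, so lane 2 = 5. So lane 5 can't be 5.
lane 5 must be 2 (only option left).

lane 1=3, lane 2=5, lane 3=4, lane 4=6, lane 5=2, lane 6=1, lane 7=7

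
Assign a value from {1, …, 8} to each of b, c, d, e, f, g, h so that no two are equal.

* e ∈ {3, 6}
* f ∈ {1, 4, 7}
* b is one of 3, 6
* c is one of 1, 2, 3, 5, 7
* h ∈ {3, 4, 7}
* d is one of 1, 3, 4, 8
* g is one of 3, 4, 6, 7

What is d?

b and e between them cover only {3, 6} — a naked pair. Remove those values from c, d, g, h.
The 2 variables g and h are confined to {4, 7}, which locks those values in; drop them from c, d, f.
f must be 1 (only option left). So c, d can't be 1.
So d = 8.

8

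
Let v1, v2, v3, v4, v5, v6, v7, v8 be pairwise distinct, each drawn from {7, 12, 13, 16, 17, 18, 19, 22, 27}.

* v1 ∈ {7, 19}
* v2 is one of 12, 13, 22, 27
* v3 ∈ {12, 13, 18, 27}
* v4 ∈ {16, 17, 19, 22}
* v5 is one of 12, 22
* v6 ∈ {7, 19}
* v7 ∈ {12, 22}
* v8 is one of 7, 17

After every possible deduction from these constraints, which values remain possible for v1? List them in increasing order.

7, 19

v1 and v6 between them cover only {7, 19} — a naked pair. Remove those values from v4, v8.
v8's domain is down to {17}, so v8 = 17. Remove 17 from v4.
The 2 variables v5 and v7 are confined to {12, 22}, which locks those values in; drop them from v2, v3, v4.
v4's domain is down to {16}, so v4 = 16.
No further eliminations apply; v1 can still be any of 7, 19.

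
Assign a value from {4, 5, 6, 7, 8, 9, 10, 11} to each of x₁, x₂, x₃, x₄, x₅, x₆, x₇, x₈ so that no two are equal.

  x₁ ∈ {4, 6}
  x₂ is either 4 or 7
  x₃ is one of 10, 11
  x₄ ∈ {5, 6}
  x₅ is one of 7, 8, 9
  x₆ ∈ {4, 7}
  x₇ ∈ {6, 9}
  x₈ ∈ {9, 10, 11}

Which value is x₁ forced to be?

6

Among the 8 variables, 5 fits only x₄ (and all 8 values in {4, 5, 6, 7, 8, 9, 10, 11} must be used), so x₄ = 5.
The 7 still-open variables together cover exactly {4, 6, 7, 8, 9, 10, 11} — 7 values for 7 variables — and 8 appears only in x₅'s list, so x₅ = 8.
The 2 variables x₂ and x₆ are confined to {4, 7}, which locks those values in; drop them from x₁.
So x₁ = 6.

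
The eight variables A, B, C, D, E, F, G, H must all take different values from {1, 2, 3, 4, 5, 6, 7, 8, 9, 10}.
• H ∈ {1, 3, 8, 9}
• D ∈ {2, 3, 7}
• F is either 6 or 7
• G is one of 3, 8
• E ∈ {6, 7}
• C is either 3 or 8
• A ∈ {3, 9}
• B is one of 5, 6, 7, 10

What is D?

2

C and G share exactly the 2 values {3, 8}; by pigeonhole those values go to them, so strike 3, 8 from A, D, H.
That leaves A = 9. Eliminate 9 elsewhere: H.
That leaves H = 1.
E and F share exactly the 2 values {6, 7}; by pigeonhole those values go to them, so strike 6, 7 from B, D.
So D = 2.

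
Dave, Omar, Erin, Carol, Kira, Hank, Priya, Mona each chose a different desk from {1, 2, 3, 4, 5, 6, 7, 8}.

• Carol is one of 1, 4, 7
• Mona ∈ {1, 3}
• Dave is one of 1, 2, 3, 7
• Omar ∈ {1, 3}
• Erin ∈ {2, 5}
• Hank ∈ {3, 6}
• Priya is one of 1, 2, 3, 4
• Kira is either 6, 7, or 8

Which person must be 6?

Hank

The 8 variables draw from only 8 values {1, 2, 3, 4, 5, 6, 7, 8}, so each is used; only Erin can be 5, hence Erin = 5.
The 7 still-open variables draw from only 7 values {1, 2, 3, 4, 6, 7, 8}, so each is used; only Kira can be 8, hence Kira = 8.
Among the 6 still-open variables, 6 fits only Hank (and all 6 values in {1, 2, 3, 4, 6, 7} must be used), so Hank = 6.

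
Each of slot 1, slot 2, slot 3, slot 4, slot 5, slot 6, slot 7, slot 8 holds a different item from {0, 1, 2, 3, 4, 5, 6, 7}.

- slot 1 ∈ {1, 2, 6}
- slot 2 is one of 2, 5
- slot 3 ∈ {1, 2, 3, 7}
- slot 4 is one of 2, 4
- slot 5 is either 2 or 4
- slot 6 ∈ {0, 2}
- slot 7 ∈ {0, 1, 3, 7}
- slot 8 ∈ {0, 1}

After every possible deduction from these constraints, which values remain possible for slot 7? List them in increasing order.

3, 7

The 8 variables draw from only 8 values {0, 1, 2, 3, 4, 5, 6, 7}, so each is used; only slot 2 can be 5, hence slot 2 = 5.
The 7 still-open variables together cover exactly {0, 1, 2, 3, 4, 6, 7} — 7 values for 7 variables — and 6 appears only in slot 1's list, so slot 1 = 6.
The 2 variables slot 4 and slot 5 are confined to {2, 4}, which locks those values in; drop them from slot 3, slot 6.
slot 6's domain is down to {0}, so slot 6 = 0. So slot 7, slot 8 can't be 0.
slot 8 has just one choice, so slot 8 = 1. Strike 1 from slot 3, slot 7.
No further eliminations apply; slot 7 can still be any of 3, 7.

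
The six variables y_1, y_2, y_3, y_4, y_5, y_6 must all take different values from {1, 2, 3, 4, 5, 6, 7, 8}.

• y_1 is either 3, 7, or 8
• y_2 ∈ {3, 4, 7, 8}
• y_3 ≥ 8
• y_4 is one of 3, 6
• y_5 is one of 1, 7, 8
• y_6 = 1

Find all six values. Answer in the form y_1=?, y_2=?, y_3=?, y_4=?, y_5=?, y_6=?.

y_3 must be 8 (only option left). Remove 8 from y_1, y_2, y_5.
y_6 has just one choice, so y_6 = 1. Eliminate 1 elsewhere: y_5.
y_5 has just one choice, so y_5 = 7. So y_1, y_2 can't be 7.
y_1's domain is down to {3}, so y_1 = 3. Strike 3 from y_2, y_4.
y_2's domain is down to {4}, so y_2 = 4.
That leaves y_4 = 6.

y_1=3, y_2=4, y_3=8, y_4=6, y_5=7, y_6=1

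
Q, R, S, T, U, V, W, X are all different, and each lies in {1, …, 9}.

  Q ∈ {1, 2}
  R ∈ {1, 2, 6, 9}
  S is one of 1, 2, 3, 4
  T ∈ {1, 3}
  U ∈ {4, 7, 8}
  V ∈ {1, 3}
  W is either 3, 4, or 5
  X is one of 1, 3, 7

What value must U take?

8

T and V share exactly the 2 values {1, 3}; by pigeonhole those values go to them, so strike 1, 3 from Q, R, S, W, X.
Q's domain is down to {2}, so Q = 2. Eliminate 2 elsewhere: R, S.
S must be 4 (only option left). Eliminate 4 elsewhere: U, W.
W's domain is down to {5}, so W = 5.
X's domain is down to {7}, so X = 7. So U can't be 7.
So U = 8.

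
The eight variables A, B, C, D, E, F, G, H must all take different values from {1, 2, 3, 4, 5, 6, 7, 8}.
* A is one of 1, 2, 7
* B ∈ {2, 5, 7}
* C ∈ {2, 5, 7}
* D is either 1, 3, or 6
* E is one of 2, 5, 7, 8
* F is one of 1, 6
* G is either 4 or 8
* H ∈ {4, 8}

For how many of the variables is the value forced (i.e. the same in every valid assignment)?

3

The 8 variables draw from only 8 values {1, 2, 3, 4, 5, 6, 7, 8}, so each is used; only D can be 3, hence D = 3.
The 7 still-open variables together cover exactly {1, 2, 4, 5, 6, 7, 8} — 7 values for 7 variables — and 6 appears only in F's list, so F = 6.
The 6 still-open variables draw from only 6 values {1, 2, 4, 5, 7, 8}, so each is used; only A can be 1, hence A = 1.
G and H share exactly the 2 values {4, 8}; by pigeonhole those values go to them, so strike 4, 8 from E.
Determined: A=1, D=3, F=6. The other variables each still have more than one consistent value. That makes 3.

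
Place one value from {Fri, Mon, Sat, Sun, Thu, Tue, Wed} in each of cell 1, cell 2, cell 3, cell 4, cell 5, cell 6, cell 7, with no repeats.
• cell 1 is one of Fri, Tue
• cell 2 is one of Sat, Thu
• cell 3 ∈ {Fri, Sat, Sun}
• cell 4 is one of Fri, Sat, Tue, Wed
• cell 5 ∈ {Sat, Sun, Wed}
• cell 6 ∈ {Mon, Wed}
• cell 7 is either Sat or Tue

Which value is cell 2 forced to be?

The 7 variables together cover exactly {Fri, Mon, Sat, Sun, Thu, Tue, Wed} — 7 values for 7 variables — and Mon appears only in cell 6's list, so cell 6 = Mon.
Among the 6 still-open variables, Thu fits only cell 2 (and all 6 values in {Fri, Sat, Sun, Thu, Tue, Wed} must be used), so cell 2 = Thu.

Thu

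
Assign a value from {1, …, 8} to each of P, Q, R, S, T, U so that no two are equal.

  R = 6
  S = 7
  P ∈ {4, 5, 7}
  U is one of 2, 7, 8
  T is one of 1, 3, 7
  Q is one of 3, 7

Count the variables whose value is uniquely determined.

R has just one choice, so R = 6.
S has just one choice, so S = 7. Eliminate 7 elsewhere: P, Q, T, U.
Q has just one choice, so Q = 3. Eliminate 3 elsewhere: T.
T has just one choice, so T = 1.
Determined: Q=3, R=6, S=7, T=1. The other variables each still have more than one consistent value. That makes 4.

4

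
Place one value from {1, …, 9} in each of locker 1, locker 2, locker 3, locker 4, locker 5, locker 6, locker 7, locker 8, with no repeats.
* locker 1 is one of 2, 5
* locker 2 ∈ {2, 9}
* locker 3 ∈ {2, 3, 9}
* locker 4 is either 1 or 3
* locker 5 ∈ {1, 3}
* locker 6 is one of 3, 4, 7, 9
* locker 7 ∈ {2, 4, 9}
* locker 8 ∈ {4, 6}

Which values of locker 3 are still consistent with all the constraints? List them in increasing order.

2, 9

The 8 variables together cover exactly {1, 2, 3, 4, 5, 6, 7, 9} — 8 values for 8 variables — and 5 appears only in locker 1's list, so locker 1 = 5.
The 7 still-open variables together cover exactly {1, 2, 3, 4, 6, 7, 9} — 7 values for 7 variables — and 6 appears only in locker 8's list, so locker 8 = 6.
The 6 still-open variables draw from only 6 values {1, 2, 3, 4, 7, 9}, so each is used; only locker 6 can be 7, hence locker 6 = 7.
The 5 still-open variables together cover exactly {1, 2, 3, 4, 9} — 5 values for 5 variables — and 4 appears only in locker 7's list, so locker 7 = 4.
The 2 variables locker 4 and locker 5 are confined to {1, 3}, which locks those values in; drop them from locker 3.
No further eliminations apply; locker 3 can still be any of 2, 9.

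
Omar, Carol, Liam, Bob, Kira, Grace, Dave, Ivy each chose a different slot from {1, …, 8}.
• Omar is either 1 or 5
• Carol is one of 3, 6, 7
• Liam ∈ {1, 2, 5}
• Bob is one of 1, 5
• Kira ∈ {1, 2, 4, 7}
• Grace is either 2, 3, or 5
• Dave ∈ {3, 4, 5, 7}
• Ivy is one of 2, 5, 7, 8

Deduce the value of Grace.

Among the 8 variables, 6 fits only Carol (and all 8 values in {1, 2, 3, 4, 5, 6, 7, 8} must be used), so Carol = 6.
Among the 7 still-open variables, 8 fits only Ivy (and all 7 values in {1, 2, 3, 4, 5, 7, 8} must be used), so Ivy = 8.
Omar and Bob share exactly the 2 values {1, 5}; by pigeonhole those values go to them, so strike 1, 5 from Liam, Kira, Grace, Dave.
Liam's domain is down to {2}, so Liam = 2. Remove 2 from Kira, Grace.
So Grace = 3.

3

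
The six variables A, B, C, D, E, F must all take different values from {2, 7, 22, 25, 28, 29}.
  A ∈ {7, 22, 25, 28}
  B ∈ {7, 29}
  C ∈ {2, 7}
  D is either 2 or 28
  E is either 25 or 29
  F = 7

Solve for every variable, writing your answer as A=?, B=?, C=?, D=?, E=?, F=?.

F has just one choice, so F = 7. Strike 7 from A, B, C.
B has just one choice, so B = 29. Remove 29 from E.
That leaves C = 2. Remove 2 from D.
D's domain is down to {28}, so D = 28. So A can't be 28.
E has just one choice, so E = 25. So A can't be 25.
That leaves A = 22.

A=22, B=29, C=2, D=28, E=25, F=7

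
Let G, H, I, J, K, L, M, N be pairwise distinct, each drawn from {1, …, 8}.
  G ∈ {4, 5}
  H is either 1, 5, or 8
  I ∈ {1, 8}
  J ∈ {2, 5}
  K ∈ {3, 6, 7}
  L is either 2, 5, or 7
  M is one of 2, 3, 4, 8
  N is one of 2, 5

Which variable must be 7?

L

Among the 8 variables, 6 fits only K (and all 8 values in {1, 2, 3, 4, 5, 6, 7, 8} must be used), so K = 6.
The 7 still-open variables draw from only 7 values {1, 2, 3, 4, 5, 7, 8}, so each is used; only M can be 3, hence M = 3.
The 6 still-open variables draw from only 6 values {1, 2, 4, 5, 7, 8}, so each is used; only G can be 4, hence G = 4.
Among the 5 still-open variables, 7 fits only L (and all 5 values in {1, 2, 5, 7, 8} must be used), so L = 7.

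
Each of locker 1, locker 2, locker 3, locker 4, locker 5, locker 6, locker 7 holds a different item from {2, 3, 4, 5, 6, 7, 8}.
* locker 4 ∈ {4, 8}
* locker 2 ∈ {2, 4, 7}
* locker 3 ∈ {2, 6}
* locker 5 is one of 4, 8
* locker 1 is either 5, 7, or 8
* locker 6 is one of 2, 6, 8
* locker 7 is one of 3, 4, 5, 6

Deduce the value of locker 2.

The 7 variables draw from only 7 values {2, 3, 4, 5, 6, 7, 8}, so each is used; only locker 7 can be 3, hence locker 7 = 3.
The 6 still-open variables together cover exactly {2, 4, 5, 6, 7, 8} — 6 values for 6 variables — and 5 appears only in locker 1's list, so locker 1 = 5.
Among the 5 still-open variables, 7 fits only locker 2 (and all 5 values in {2, 4, 6, 7, 8} must be used), so locker 2 = 7.

7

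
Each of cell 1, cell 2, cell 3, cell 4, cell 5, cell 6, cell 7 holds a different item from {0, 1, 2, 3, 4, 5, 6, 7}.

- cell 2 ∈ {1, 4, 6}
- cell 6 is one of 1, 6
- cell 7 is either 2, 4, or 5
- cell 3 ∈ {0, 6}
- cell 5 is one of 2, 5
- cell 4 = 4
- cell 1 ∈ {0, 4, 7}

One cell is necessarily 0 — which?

cell 4 has just one choice, so cell 4 = 4. So cell 1, cell 2, cell 7 can't be 4.
Among the 6 still-open variables, 7 fits only cell 1 (and all 6 values in {0, 1, 2, 5, 6, 7} must be used), so cell 1 = 7.
The 5 still-open variables draw from only 5 values {0, 1, 2, 5, 6}, so each is used; only cell 3 can be 0, hence cell 3 = 0.

cell 3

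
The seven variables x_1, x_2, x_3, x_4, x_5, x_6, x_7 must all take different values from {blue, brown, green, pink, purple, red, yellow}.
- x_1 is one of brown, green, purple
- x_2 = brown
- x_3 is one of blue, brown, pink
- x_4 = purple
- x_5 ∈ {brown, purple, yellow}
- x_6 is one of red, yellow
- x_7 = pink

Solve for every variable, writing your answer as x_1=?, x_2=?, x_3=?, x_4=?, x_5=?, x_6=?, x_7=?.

x_2 must be brown (only option left). So x_1, x_3, x_5 can't be brown.
x_4's domain is down to {purple}, so x_4 = purple. So x_1, x_5 can't be purple.
That leaves x_5 = yellow. Strike yellow from x_6.
That leaves x_6 = red.
x_7 has just one choice, so x_7 = pink. Eliminate pink elsewhere: x_3.
x_1 must be green (only option left).
That leaves x_3 = blue.

x_1=green, x_2=brown, x_3=blue, x_4=purple, x_5=yellow, x_6=red, x_7=pink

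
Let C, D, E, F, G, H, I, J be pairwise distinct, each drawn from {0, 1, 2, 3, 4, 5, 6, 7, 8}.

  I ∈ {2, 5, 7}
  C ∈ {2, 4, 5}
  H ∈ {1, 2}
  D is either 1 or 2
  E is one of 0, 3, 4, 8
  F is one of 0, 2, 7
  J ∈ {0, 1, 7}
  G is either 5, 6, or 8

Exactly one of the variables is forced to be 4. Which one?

C

D and H between them cover only {1, 2} — a naked pair. Remove those values from C, F, I, J.
F and J share exactly the 2 values {0, 7}; by pigeonhole those values go to them, so strike 0, 7 from E, I.
I has just one choice, so I = 5. Strike 5 from C, G.
So 4 goes to C.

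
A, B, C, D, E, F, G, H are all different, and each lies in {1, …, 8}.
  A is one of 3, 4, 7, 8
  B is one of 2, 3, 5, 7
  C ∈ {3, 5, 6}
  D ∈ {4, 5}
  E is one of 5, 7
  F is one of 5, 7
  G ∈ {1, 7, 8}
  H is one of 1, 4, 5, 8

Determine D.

4

Among the 8 variables, 2 fits only B (and all 8 values in {1, 2, 3, 4, 5, 6, 7, 8} must be used), so B = 2.
The 7 still-open variables together cover exactly {1, 3, 4, 5, 6, 7, 8} — 7 values for 7 variables — and 6 appears only in C's list, so C = 6.
The 6 still-open variables draw from only 6 values {1, 3, 4, 5, 7, 8}, so each is used; only A can be 3, hence A = 3.
E and F between them cover only {5, 7} — a naked pair. Remove those values from D, G, H.
So D = 4.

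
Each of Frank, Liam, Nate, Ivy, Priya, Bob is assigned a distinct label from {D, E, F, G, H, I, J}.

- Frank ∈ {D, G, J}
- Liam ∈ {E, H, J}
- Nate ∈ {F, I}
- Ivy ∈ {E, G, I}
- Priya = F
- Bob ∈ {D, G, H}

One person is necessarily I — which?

Priya must be F (only option left). Eliminate F elsewhere: Nate.
So I goes to Nate.

Nate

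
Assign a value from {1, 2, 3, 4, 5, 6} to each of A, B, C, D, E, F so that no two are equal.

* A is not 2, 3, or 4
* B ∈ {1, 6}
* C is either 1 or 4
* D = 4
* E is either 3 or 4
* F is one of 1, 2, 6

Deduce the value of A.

5

D's domain is down to {4}, so D = 4. Remove 4 from C, E.
E has just one choice, so E = 3.
C has just one choice, so C = 1. Strike 1 from A, B, F.
B must be 6 (only option left). Remove 6 from A, F.
So A = 5.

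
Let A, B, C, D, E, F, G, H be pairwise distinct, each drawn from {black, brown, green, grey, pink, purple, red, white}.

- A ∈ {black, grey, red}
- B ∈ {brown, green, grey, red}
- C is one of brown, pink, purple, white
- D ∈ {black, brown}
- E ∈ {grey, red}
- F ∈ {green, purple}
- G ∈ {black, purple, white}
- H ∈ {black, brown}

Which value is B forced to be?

Among the 8 variables, pink fits only C (and all 8 values in {black, brown, green, grey, pink, purple, red, white} must be used), so C = pink.
Among the 7 still-open variables, white fits only G (and all 7 values in {black, brown, green, grey, purple, red, white} must be used), so G = white.
Among the 6 still-open variables, purple fits only F (and all 6 values in {black, brown, green, grey, purple, red} must be used), so F = purple.
The 5 still-open variables together cover exactly {black, brown, green, grey, red} — 5 values for 5 variables — and green appears only in B's list, so B = green.

green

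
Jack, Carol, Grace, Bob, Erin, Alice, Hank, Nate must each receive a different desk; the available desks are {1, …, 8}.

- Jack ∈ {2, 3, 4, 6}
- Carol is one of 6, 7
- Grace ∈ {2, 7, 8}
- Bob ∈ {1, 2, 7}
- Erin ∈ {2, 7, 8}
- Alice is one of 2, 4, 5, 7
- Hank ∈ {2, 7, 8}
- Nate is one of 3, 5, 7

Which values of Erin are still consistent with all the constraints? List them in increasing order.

The 8 variables draw from only 8 values {1, 2, 3, 4, 5, 6, 7, 8}, so each is used; only Bob can be 1, hence Bob = 1.
The 3 variables Grace, Erin, Hank are confined to {2, 7, 8}, which locks those values in; drop them from Jack, Carol, Alice, Nate.
Carol's domain is down to {6}, so Carol = 6. Eliminate 6 elsewhere: Jack.
No further eliminations apply; Erin can still be any of 2, 7, 8.

2, 7, 8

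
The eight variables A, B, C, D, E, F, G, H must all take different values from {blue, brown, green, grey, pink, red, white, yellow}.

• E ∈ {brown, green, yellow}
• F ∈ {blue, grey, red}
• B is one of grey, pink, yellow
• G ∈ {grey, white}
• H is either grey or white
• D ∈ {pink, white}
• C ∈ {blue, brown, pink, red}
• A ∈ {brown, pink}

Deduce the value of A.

brown

The 8 variables together cover exactly {blue, brown, green, grey, pink, red, white, yellow} — 8 values for 8 variables — and green appears only in E's list, so E = green.
Among the 7 still-open variables, yellow fits only B (and all 7 values in {blue, brown, grey, pink, red, white, yellow} must be used), so B = yellow.
The 2 variables G and H are confined to {grey, white}, which locks those values in; drop them from D, F.
D's domain is down to {pink}, so D = pink. Eliminate pink elsewhere: A, C.
So A = brown.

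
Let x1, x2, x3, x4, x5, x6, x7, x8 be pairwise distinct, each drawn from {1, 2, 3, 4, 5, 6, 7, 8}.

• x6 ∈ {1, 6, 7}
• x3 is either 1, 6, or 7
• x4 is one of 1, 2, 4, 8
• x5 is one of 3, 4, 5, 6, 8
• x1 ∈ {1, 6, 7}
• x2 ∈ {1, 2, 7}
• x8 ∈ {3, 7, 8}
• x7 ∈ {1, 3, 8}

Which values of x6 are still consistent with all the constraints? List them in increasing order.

1, 6, 7

The 8 variables together cover exactly {1, 2, 3, 4, 5, 6, 7, 8} — 8 values for 8 variables — and 5 appears only in x5's list, so x5 = 5.
The 7 still-open variables draw from only 7 values {1, 2, 3, 4, 6, 7, 8}, so each is used; only x4 can be 4, hence x4 = 4.
The 6 still-open variables draw from only 6 values {1, 2, 3, 6, 7, 8}, so each is used; only x2 can be 2, hence x2 = 2.
The 3 variables x1, x3, x6 are confined to {1, 6, 7}, which locks those values in; drop them from x7, x8.
No further eliminations apply; x6 can still be any of 1, 6, 7.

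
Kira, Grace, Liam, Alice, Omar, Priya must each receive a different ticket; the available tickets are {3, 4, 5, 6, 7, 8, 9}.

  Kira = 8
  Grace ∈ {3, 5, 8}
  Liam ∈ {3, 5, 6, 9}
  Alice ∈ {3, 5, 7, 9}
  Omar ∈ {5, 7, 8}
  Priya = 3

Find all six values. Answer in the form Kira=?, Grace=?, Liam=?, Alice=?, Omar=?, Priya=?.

Kira=8, Grace=5, Liam=6, Alice=9, Omar=7, Priya=3

Kira must be 8 (only option left). So Grace, Omar can't be 8.
Priya's domain is down to {3}, so Priya = 3. Eliminate 3 elsewhere: Grace, Liam, Alice.
Grace's domain is down to {5}, so Grace = 5. Strike 5 from Liam, Alice, Omar.
That leaves Omar = 7. So Alice can't be 7.
Alice's domain is down to {9}, so Alice = 9. Remove 9 from Liam.
Liam must be 6 (only option left).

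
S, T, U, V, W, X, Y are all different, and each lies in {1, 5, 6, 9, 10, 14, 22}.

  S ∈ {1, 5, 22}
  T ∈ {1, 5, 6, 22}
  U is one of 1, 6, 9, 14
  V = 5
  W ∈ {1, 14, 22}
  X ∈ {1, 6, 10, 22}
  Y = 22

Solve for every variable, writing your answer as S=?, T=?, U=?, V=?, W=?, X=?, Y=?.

V's domain is down to {5}, so V = 5. Eliminate 5 elsewhere: S, T.
Y's domain is down to {22}, so Y = 22. Remove 22 from S, T, W, X.
S has just one choice, so S = 1. Remove 1 from T, U, W, X.
T's domain is down to {6}, so T = 6. Strike 6 from U, X.
W has just one choice, so W = 14. Remove 14 from U.
X's domain is down to {10}, so X = 10.
That leaves U = 9.

S=1, T=6, U=9, V=5, W=14, X=10, Y=22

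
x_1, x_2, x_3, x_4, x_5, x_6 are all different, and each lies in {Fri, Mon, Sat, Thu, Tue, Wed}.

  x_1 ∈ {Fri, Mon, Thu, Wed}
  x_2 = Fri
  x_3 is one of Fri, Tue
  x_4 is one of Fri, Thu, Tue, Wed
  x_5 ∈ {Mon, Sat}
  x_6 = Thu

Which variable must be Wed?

x_2 has just one choice, so x_2 = Fri. Eliminate Fri elsewhere: x_1, x_3, x_4.
x_3 has just one choice, so x_3 = Tue. Eliminate Tue elsewhere: x_4.
x_6 has just one choice, so x_6 = Thu. So x_1, x_4 can't be Thu.
So Wed goes to x_4.

x_4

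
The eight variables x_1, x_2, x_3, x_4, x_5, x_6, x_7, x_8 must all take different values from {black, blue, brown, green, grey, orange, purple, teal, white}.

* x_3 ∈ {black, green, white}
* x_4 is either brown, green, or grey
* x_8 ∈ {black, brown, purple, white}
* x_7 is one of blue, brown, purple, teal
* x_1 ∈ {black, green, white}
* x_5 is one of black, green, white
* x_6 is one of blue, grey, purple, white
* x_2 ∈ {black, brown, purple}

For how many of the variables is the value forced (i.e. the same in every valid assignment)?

3

The 8 variables together cover exactly {black, blue, brown, green, grey, purple, teal, white} — 8 values for 8 variables — and teal appears only in x_7's list, so x_7 = teal.
The 7 still-open variables together cover exactly {black, blue, brown, green, grey, purple, white} — 7 values for 7 variables — and blue appears only in x_6's list, so x_6 = blue.
Among the 6 still-open variables, grey fits only x_4 (and all 6 values in {black, brown, green, grey, purple, white} must be used), so x_4 = grey.
The 3 variables x_1, x_3, x_5 are confined to {black, green, white}, which locks those values in; drop them from x_2, x_8.
Determined: x_4=grey, x_6=blue, x_7=teal. The other variables each still have more than one consistent value. That makes 3.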